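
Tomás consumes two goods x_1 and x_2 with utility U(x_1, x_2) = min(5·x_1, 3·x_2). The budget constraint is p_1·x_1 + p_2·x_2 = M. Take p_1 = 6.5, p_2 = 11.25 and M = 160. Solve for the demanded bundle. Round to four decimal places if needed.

With perfect complements, no substitution: consume in ratio x_1:x_2 = 3:5.
Budget: p_1·x_1 + p_2·(5/3)·x_1 = M, so (3·p_1 + 5·p_2)·x_1 = 3·M.
Demand: x_1*(p_1,p_2,M) = 3·M/(3·p_1 + 5·p_2), x_2* = 5·M/(3·p_1 + 5·p_2).
Here 3·6.5 + 5·11.25 = 75.75, giving x_1* = 6.3366 and x_2* = 10.5611.

x_1* = 6.3366, x_2* = 10.5611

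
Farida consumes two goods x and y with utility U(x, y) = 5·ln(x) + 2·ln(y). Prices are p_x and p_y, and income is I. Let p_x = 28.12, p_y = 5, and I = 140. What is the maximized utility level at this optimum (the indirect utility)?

V = 10.5023

The MRS is (5/2)·y/x. Set MRS = p_x/p_y.
So 5·p_y·y = 2·p_x·x; combined with the budget, a share 5/7 of income goes to x.
Demand: x*(p_x,p_y,I) = 5/7·I/p_x and y* = 2/7·I/p_y.
At p_x=28.12, p_y=5, I=140: x* = 5/7·140/28.12 = 3.5562, y* = 8.
Utility at the optimum: U(3.5562, 8) = 10.5023.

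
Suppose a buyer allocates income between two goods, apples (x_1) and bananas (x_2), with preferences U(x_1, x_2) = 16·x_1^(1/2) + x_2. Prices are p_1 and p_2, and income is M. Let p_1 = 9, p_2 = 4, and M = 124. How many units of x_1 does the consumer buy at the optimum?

MU_x_1 = 8/√x_1, MU_x_2 = 1. Tangency: 8/√x_1 = p_1/p_2.
Solve: √x_1 = 8·p_2/p_1, so x_1*(p_1,p_2) = (8·p_2/p_1)², and x_2* = (M − p_1·x_1*)/p_2.
Plugging in: x_1* = (8·4/9)² = 12.642.

x_1* = 12.642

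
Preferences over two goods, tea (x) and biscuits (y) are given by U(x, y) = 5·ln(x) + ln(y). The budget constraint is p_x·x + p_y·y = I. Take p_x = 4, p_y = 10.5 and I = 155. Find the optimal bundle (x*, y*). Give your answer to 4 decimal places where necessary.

x* = 32.2917, y* = 2.4603

The MRS is 5·y/x. Set MRS = p_x/p_y.
So 5·p_y·y = p_x·x; combined with the budget, a share 5/6 of income goes to x.
Demand: x*(p_x,p_y,I) = 5/6·I/p_x and y* = 1/6·I/p_y.
At p_x=4, p_y=10.5, I=155: x* = 5/6·155/4 = 32.2917, y* = 2.4603.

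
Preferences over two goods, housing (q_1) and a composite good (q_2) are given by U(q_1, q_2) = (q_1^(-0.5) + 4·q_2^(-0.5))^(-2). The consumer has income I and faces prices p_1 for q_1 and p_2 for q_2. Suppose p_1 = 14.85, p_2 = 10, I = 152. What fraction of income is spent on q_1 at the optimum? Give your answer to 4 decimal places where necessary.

MU_q_1 ∝ q_1^(-1.5), MU_q_2 ∝ 4·q_2^(-1.5), so MRS = (1/4)·(q_2/q_1)^(1.5) = p_1/p_2.
Solve for the ratio: q_2/q_1 = [4·p_1/p_2]^(2/3).
With the ratio pinned down, the budget gives q_1* = I/(p_1 + p_2·(q_2/q_1)) and q_2* = (q_2/q_1)·q_1*.
Numerically q_2/q_1 = 3.279878, so q_1* = 152/(14.85 + 10·3.279878) = 3.19 and q_2* = 3.279878·3.19 = 10.4628.
Expenditure on q_1: 14.85·3.19 = 47.3716; share = 0.3117.

share on q_1 = 0.3117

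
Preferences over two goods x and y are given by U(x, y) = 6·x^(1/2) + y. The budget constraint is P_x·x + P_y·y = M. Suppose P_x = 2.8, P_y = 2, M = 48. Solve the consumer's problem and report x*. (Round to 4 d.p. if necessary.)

Utility is quasi-linear in y; the FOC for x is 3/√x = P_x/P_y.
Solve: √x = 3·P_y/P_x, so x*(P_x,P_y) = (3·P_y/P_x)², and y* = (M − P_x·x*)/P_y.
Plugging in: x* = (3·2/2.8)² = 4.5918.

x* = 4.5918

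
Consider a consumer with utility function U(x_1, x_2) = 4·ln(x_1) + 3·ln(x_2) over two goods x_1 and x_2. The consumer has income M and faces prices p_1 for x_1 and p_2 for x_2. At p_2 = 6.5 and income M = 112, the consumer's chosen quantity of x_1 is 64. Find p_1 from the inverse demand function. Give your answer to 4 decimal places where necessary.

p_1 = 1

The MRS is (4/3)·x_2/x_1. Set MRS = p_1/p_2.
So 4·p_2·x_2 = 3·p_1·x_1; combined with the budget, a share 4/7 of income goes to x_1.
Demand: x_1*(p_1,p_2,M) = 4/7·M/p_1 and x_2* = 3/7·M/p_2.
Set x_1* = 64 in the demand function and solve for p_1: p_1 = 1.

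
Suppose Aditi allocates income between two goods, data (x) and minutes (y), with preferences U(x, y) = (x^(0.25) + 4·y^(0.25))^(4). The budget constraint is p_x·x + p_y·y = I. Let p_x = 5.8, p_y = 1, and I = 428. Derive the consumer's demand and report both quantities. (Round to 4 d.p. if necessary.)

x* = 5.9471, y* = 393.5071

MU_x ∝ x^(-0.75), MU_y ∝ 4·y^(-0.75), so MRS = (1/4)·(y/x)^(0.75) = p_x/p_y.
Hence y/x = (4·p_x/p_y)^(1/(0.75)), i.e. raised to the 4/3 power.
With the ratio pinned down, the budget gives x* = I/(p_x + p_y·(y/x)) and y* = (y/x)·x*.
Numerically y/x = 66.168402, so x* = 428/(5.8 + 1·66.168402) = 5.9471 and y* = 66.168402·5.9471 = 393.5071.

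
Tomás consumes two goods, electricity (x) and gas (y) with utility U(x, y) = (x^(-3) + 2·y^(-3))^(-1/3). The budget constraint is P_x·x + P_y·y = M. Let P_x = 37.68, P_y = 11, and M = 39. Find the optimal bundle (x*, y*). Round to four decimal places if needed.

MRS = MU_x/MU_y = (1/2)·(y/x)^(4). Set equal to P_x/P_y.
Hence y/x = (2·P_x/P_y)^(1/(4)), i.e. raised to the 0.25 power.
With the ratio pinned down, the budget gives x* = M/(P_x + P_y·(y/x)) and y* = (y/x)·x*.
Numerically y/x = 1.617846, so x* = 39/(37.68 + 11·1.617846) = 0.703 and y* = 1.617846·0.703 = 1.1374.

x* = 0.703, y* = 1.1374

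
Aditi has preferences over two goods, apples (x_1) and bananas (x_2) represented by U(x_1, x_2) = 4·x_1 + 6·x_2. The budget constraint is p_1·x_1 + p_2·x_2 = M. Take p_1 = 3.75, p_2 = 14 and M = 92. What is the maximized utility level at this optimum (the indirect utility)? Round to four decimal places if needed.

V = 98.1333

Perfect substitutes: compare marginal utility per dollar. 4/p_1 vs 6/p_2 → 1.0667 vs 0.4286.
x_1 gives more utility per dollar, so spend all income on x_1: x_1* = M/p_1, x_2* = 0.
Numerically: x_1* = 24.5333, x_2* = 0.
Utility at the optimum: U(24.5333, 0) = 98.1333.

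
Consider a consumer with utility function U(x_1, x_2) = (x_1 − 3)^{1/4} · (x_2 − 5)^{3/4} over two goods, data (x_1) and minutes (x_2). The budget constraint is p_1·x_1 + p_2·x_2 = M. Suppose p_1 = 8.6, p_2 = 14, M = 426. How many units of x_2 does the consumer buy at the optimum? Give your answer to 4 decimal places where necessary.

Let x_1' = x_1−3, x_2' = x_2−5. MRS = (1/3)·x_2'/x_1' = p_1/p_2.
Substituting into the budget: x_1* = 3 + 0.25·(M − 3·p_1 − 5·p_2)/p_1, and x_2* = 5 + 0.75·(…)/p_2.
Discretionary income = 426 − 3·8.6 − 5·14 = 330.2; x_2* = 5 + 0.75·330.2/14 = 22.6893.

x_2* = 22.6893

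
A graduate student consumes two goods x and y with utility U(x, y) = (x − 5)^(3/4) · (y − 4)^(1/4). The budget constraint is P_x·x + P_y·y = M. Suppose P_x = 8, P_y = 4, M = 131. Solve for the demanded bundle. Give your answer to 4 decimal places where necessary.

Let x' = x−5, y' = y−4. MRS = 3·y'/x' = P_x/P_y.
After buying the subsistence bundle (5, 4), a share 0.75 of the remaining income goes to x: x* = 5 + 0.75·(M − 5P_x − 4P_y)/P_x.
Discretionary income = 131 − 5·8 − 4·4 = 75; x* = 5 + 0.75·75/8 = 12.0312; y* = 4 + 0.25·75/4 = 8.6875.

x* = 12.0312, y* = 8.6875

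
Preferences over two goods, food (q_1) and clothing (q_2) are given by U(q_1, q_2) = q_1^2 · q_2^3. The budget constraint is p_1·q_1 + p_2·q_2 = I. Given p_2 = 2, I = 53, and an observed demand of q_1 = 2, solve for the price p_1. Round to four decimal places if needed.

MU_q_1/MU_q_2 = (2·q_2)/(3·q_1); tangency sets this equal to p_1/p_2.
Rearranging, p_2·q_2 = (3/2)·p_1·q_1. Substituting into the budget gives p_1·q_1·(1 + (3/2)) = I.
Demand: q_1*(p_1,p_2,I) = 0.4·I/p_1 and q_2* = 0.6·I/p_2.
Set q_1* = 2 in the demand function and solve for p_1: p_1 = 10.6.

p_1 = 10.6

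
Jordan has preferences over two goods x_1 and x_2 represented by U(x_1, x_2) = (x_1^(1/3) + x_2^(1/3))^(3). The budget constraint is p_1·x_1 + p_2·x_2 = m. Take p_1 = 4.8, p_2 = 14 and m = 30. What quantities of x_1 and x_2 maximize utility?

MU_x_1 ∝ x_1^(-2/3), MU_x_2 ∝ x_2^(-2/3), so MRS = (x_2/x_1)^(2/3) = p_1/p_2.
Solve for the ratio: x_2/x_1 = [p_1/p_2]^(1.5).
Substitute x_2 = (x_2/x_1)·x_1 into the budget: x_1* = m/(p_1 + p_2·(x_2/x_1)).
Numerically x_2/x_1 = 0.200757, so x_1* = 30/(4.8 + 14·0.200757) = 3.9419 and x_2* = 0.200757·3.9419 = 0.7914.

x_1* = 3.9419, x_2* = 0.7914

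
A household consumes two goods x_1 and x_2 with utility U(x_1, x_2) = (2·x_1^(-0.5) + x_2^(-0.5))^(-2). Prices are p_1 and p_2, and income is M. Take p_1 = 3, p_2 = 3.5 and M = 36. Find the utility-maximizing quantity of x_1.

x_1* = 7.2151

MU_x_1 ∝ 2·x_1^(-1.5), MU_x_2 ∝ x_2^(-1.5), so MRS = 2·(x_2/x_1)^(1.5) = p_1/p_2.
Solve for the ratio: x_2/x_1 = [(1/2)·p_1/p_2]^(2/3).
Substitute x_2 = (x_2/x_1)·x_1 into the budget: x_1* = M/(p_1 + p_2·(x_2/x_1)).
Numerically x_2/x_1 = 0.568437, so x_1* = 36/(3 + 3.5·0.568437) = 7.2151.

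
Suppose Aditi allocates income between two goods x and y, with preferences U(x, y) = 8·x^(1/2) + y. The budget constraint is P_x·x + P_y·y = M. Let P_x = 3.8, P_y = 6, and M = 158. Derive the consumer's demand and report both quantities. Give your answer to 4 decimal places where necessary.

MU_x = 4/√x, MU_y = 1. Tangency: 4/√x = P_x/P_y.
Solve: √x = 4·P_y/P_x, so x*(P_x,P_y) = (4·P_y/P_x)², and y* = (M − P_x·x*)/P_y.
Plugging in: x* = (4·6/3.8)² = 39.8892, y* = 1.0702.

x* = 39.8892, y* = 1.0702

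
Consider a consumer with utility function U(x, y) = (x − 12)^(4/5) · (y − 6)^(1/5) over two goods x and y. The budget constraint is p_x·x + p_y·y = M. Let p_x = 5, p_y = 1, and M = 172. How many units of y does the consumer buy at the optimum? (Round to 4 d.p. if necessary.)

This is Cobb-Douglas in (x−12, y−6): tangency gives 0.8·p_y·(y−6) = 0.2·p_x·(x−12).
Substituting into the budget: x* = 12 + 0.8·(M − 12·p_x − 6·p_y)/p_x, and y* = 6 + 0.2·(…)/p_y.
Discretionary income = 172 − 12·5 − 6·1 = 106; y* = 6 + 0.2·106/1 = 27.2.

y* = 27.2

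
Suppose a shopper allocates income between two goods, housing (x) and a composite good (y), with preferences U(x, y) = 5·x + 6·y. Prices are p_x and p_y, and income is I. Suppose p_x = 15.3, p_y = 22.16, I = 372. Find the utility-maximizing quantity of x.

Perfect substitutes: compare marginal utility per dollar. 5/p_x vs 6/p_y → 0.3268 vs 0.2708.
x gives more utility per dollar, so spend all income on x: x* = I/p_x, y* = 0.
Numerically: x* = 24.3137, y* = 0.

x* = 24.3137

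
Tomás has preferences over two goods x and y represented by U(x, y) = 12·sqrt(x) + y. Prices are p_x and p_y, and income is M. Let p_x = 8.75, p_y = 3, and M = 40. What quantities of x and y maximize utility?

x* = 4.2318, y* = 0.9905

Utility is quasi-linear in y; the FOC for x is 6/√x = p_x/p_y.
Solve: √x = 6·p_y/p_x, so x*(p_x,p_y) = (6·p_y/p_x)², and y* = (M − p_x·x*)/p_y.
Plugging in: x* = (6·3/8.75)² = 4.2318, y* = 0.9905.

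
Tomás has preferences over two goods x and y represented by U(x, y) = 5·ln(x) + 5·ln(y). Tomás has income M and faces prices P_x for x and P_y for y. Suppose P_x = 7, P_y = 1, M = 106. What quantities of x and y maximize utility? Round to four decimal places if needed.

The MRS is y/x. Set MRS = P_x/P_y.
Rearranging, P_y·y = P_x·x. Substituting into the budget gives P_x·x·(1 + 1) = M.
Demand: x*(P_x,P_y,M) = 0.5·M/P_x and y* = 0.5·M/P_y.
At P_x=7, P_y=1, M=106: x* = 0.5·106/7 = 7.5714, y* = 53.

x* = 7.5714, y* = 53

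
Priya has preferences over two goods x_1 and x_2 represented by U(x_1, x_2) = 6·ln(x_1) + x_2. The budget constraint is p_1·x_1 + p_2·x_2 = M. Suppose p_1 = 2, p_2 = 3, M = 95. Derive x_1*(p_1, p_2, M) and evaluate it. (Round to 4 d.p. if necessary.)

So x_1*(p_1,p_2) = 6·p_2/p_1, independent of income; and x_2* = (M − 6·p_2)/p_2.
At the given prices: x_1* = 6·3/2 = 9.

x_1* = 9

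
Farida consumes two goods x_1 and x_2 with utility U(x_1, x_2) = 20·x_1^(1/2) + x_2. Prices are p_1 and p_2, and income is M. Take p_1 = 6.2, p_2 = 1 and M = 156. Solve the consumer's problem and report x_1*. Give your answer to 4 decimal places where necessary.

x_1* = 2.6015

Utility is quasi-linear in x_2; the FOC for x_1 is 10/√x_1 = p_1/p_2.
Solve: √x_1 = 10·p_2/p_1, so x_1*(p_1,p_2) = (10·p_2/p_1)², and x_2* = (M − p_1·x_1*)/p_2.
Plugging in: x_1* = (10·1/6.2)² = 2.6015.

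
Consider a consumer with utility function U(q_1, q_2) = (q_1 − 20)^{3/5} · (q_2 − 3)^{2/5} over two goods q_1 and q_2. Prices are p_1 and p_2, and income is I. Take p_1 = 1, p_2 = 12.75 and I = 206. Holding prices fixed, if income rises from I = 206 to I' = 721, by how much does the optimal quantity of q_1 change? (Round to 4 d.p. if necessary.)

Δq_1* = 309

Discretionary income = 206 − 20·1 − 3·12.75 = 147.75; q_1* = 20 + 0.6·147.75/1 = 108.65.
At I' = 721: q_1* = 417.65. Change: 417.65 − 108.65 = 309.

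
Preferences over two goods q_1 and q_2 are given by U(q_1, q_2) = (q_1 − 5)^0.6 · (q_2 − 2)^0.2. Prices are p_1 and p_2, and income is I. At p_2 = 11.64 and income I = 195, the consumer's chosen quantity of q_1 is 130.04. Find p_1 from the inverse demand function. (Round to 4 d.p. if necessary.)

This is Cobb-Douglas in (q_1−5, q_2−2): tangency gives 0.6·p_2·(q_2−2) = 0.2·p_1·(q_1−5).
Substituting into the budget: q_1* = 5 + 0.75·(I − 5·p_1 − 2·p_2)/p_1, and q_2* = 2 + 0.25·(…)/p_2.
Set q_1* = 130.04 in the demand function and solve for p_1: p_1 = 1.

p_1 = 1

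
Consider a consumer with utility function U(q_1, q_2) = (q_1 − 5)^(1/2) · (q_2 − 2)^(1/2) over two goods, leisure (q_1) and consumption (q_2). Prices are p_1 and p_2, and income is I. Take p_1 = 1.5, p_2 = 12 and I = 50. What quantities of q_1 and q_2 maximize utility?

q_1* = 11.1667, q_2* = 2.7708

Substituting into the budget: q_1* = 5 + 0.5·(I − 5·p_1 − 2·p_2)/p_1, and q_2* = 2 + 0.5·(…)/p_2.
Discretionary income = 50 − 5·1.5 − 2·12 = 18.5; q_1* = 5 + 0.5·18.5/1.5 = 11.1667; q_2* = 2 + 0.5·18.5/12 = 2.7708.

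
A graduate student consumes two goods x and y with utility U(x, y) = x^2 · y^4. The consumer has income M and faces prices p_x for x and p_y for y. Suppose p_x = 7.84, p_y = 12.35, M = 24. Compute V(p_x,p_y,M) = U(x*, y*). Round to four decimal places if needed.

The MRS is (1/2)·y/x. Set MRS = p_x/p_y.
So 2·p_y·y = 4·p_x·x; combined with the budget, a share 1/3 of income goes to x.
Demand: x*(p_x,p_y,M) = 1/3·M/p_x and y* = 2/3·M/p_y.
At p_x=7.84, p_y=12.35, M=24: x* = 1/3·24/7.84 = 1.0204, y* = 1.2955.
Utility at the optimum: U(1.0204, 1.2955) = 2.9333.

V = 2.9333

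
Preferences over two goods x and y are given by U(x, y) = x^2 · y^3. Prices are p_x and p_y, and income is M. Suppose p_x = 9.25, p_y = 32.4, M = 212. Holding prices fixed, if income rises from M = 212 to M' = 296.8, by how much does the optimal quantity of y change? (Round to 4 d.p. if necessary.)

Demand: x*(p_x,p_y,M) = 0.4·M/p_x and y* = 0.6·M/p_y.
At p_x=9.25, p_y=32.4, M=212: y* = 0.6·212/32.4 = 3.9259.
At M' = 296.8: y* = 5.4963. Change: 5.4963 − 3.9259 = 1.5704.

Δy* = 1.5704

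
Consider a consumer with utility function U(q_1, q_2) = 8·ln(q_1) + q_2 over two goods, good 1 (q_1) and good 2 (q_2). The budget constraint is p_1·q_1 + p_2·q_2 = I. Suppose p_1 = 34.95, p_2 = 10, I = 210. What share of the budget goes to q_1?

Set MRS = p_1/p_2: (8/q_1)/1 = p_1/p_2.
So q_1*(p_1,p_2) = 8·p_2/p_1, independent of income; and q_2* = (I − 8·p_2)/p_2.
At the given prices: q_1* = 8·10/34.95 = 2.289, and q_2* = 13.
Expenditure on q_1: 34.95·2.289 = 80; share = 0.381.

share on q_1 = 0.381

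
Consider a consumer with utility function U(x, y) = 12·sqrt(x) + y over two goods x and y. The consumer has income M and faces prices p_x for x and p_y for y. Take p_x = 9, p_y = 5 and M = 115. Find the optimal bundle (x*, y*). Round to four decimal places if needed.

Set MRS = p_x/p_y: 6·x^(−1/2) = p_x/p_y.
Solve: √x = 6·p_y/p_x, so x*(p_x,p_y) = (6·p_y/p_x)², and y* = (M − p_x·x*)/p_y.
Plugging in: x* = (6·5/9)² = 11.1111, y* = 3.

x* = 11.1111, y* = 3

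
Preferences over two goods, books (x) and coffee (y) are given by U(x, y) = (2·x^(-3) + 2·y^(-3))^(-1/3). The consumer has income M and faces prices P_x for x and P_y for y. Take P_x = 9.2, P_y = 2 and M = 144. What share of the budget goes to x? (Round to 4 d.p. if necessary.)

share on x = 0.7585

MU_x ∝ 2·x^(-4), MU_y ∝ 2·y^(-4), so MRS = (y/x)^(4) = P_x/P_y.
Hence y/x = (P_x/P_y)^(1/(4)), i.e. raised to the 0.25 power.
With the ratio pinned down, the budget gives x* = M/(P_x + P_y·(y/x)) and y* = (y/x)·x*.
Numerically y/x = 1.4645, so x* = 144/(9.2 + 2·1.4645) = 11.8724 and y* = 1.4645·11.8724 = 17.3871.
Expenditure on x: 9.2·11.8724 = 109.2258; share = 0.7585.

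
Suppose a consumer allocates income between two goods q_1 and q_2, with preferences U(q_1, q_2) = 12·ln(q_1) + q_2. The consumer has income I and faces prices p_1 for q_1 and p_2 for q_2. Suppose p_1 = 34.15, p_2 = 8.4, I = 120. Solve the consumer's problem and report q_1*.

Set MRS = p_1/p_2: (12/q_1)/1 = p_1/p_2.
So q_1*(p_1,p_2) = 12·p_2/p_1, independent of income; and q_2* = (I − 12·p_2)/p_2.
At the given prices: q_1* = 12·8.4/34.15 = 2.9517.

q_1* = 2.9517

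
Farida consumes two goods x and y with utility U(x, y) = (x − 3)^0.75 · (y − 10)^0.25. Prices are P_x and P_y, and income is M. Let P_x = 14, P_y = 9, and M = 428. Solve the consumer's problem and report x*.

MRS = 3·(y−10)/(x−3). Tangency with P_x/P_y gives y−10 = (1/3)·(P_x/P_y)·(x−3).
After buying the subsistence bundle (3, 10), a share 0.75 of the remaining income goes to x: x* = 3 + 0.75·(M − 3P_x − 10P_y)/P_x.
Discretionary income = 428 − 3·14 − 10·9 = 296; x* = 3 + 0.75·296/14 = 18.8571.

x* = 18.8571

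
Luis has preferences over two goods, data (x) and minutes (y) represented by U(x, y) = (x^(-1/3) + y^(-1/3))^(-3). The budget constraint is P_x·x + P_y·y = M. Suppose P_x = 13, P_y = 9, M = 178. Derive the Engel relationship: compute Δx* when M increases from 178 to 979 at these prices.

Δx* = 32.2228

From the CES first-order condition, (y/x)^(4/3) = P_x/P_y.
Hence y/x = (P_x/P_y)^(1/(4/3)), i.e. raised to the 0.75 power.
Substitute y = (y/x)·x into the budget: x* = M/(P_x + P_y·(y/x)).
Numerically y/x = 1.317576, so x* = 178/(13 + 9·1.317576) = 7.1606.
At M' = 979: x* = 39.3834. Change: 39.3834 − 7.1606 = 32.2228.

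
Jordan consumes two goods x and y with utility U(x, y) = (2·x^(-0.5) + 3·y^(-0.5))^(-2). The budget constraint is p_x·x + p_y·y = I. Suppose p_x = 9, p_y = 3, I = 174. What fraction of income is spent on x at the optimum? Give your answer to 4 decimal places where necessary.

share on x = 0.524

MRS = MU_x/MU_y = (2/3)·(y/x)^(1.5). Set equal to p_x/p_y.
Solve for the ratio: y/x = [(3/2)·p_x/p_y]^(2/3).
With the ratio pinned down, the budget gives x* = I/(p_x + p_y·(y/x)) and y* = (y/x)·x*.
Numerically y/x = 2.725681, so x* = 174/(9 + 3·2.725681) = 10.1298 and y* = 2.725681·10.1298 = 27.6106.
Expenditure on x: 9·10.1298 = 91.1682; share = 0.524.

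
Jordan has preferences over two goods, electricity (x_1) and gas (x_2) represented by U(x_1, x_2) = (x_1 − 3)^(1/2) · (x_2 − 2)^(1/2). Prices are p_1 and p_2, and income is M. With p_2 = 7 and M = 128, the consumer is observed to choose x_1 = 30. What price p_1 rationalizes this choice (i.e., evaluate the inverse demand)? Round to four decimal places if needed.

This is Cobb-Douglas in (x_1−3, x_2−2): tangency gives 0.5·p_2·(x_2−2) = 0.5·p_1·(x_1−3).
After buying the subsistence bundle (3, 2), a share 0.5 of the remaining income goes to x_1: x_1* = 3 + 0.5·(M − 3p_1 − 2p_2)/p_1.
Set x_1* = 30 in the demand function and solve for p_1: p_1 = 2.

p_1 = 2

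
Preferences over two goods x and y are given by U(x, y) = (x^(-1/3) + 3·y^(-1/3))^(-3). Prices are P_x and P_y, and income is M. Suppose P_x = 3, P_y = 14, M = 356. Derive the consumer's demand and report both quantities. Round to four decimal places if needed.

Substitute y = (y/x)·x into the budget: x* = M/(P_x + P_y·(y/x)).
Numerically y/x = 0.717936, so x* = 356/(3 + 14·0.717936) = 27.2774 and y* = 0.717936·27.2774 = 19.5834.

x* = 27.2774, y* = 19.5834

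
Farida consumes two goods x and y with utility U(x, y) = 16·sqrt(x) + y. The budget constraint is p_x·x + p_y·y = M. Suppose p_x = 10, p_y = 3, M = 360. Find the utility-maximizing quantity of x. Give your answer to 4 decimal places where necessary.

x* = 5.76

Utility is quasi-linear in y; the FOC for x is 8/√x = p_x/p_y.
Solve: √x = 8·p_y/p_x, so x*(p_x,p_y) = (8·p_y/p_x)², and y* = (M − p_x·x*)/p_y.
Plugging in: x* = (8·3/10)² = 5.76.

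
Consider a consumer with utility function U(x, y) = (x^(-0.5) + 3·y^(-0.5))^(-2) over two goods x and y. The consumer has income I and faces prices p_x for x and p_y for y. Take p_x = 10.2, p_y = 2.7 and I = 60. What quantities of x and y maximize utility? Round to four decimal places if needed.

MRS = MU_x/MU_y = (1/3)·(y/x)^(1.5). Set equal to p_x/p_y.
Hence y/x = (3·p_x/p_y)^(1/(1.5)), i.e. raised to the 2/3 power.
Substitute y = (y/x)·x into the budget: x* = I/(p_x + p_y·(y/x)).
Numerically y/x = 5.04551, so x* = 60/(10.2 + 2.7·5.04551) = 2.5186 and y* = 5.04551·2.5186 = 12.7076.

x* = 2.5186, y* = 12.7076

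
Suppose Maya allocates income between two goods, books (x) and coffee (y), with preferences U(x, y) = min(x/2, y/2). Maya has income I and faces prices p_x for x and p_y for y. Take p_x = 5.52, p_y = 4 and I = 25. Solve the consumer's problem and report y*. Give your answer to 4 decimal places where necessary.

y* = 2.6261

Here 2·5.52 + 2·4 = 19.04, giving y* = 2.6261.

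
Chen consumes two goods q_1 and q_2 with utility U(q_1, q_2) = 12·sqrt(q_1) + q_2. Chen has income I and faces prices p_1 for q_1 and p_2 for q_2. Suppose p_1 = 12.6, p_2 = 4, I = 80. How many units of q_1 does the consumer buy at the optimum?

q_1* = 3.6281

MU_q_1 = 6/√q_1, MU_q_2 = 1. Tangency: 6/√q_1 = p_1/p_2.
Thus q_1* = (6·p_2/p_1)² — independent of I — with the rest of income spent on q_2.
Plugging in: q_1* = (6·4/12.6)² = 3.6281.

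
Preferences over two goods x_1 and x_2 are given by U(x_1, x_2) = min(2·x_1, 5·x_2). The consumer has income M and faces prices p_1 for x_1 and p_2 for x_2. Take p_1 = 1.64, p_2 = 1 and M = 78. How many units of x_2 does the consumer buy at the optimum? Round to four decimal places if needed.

Leontief preferences: the optimum is at the kink where x_1/5 = x_2/2, i.e. x_2 = (2/5)·x_1.
Budget: p_1·x_1 + p_2·(2/5)·x_1 = M, so (5·p_1 + 2·p_2)·x_1 = 5·M.
Demand: x_1*(p_1,p_2,M) = 5·M/(5·p_1 + 2·p_2), x_2* = 2·M/(5·p_1 + 2·p_2).
Here 5·1.64 + 2·1 = 10.2, giving x_2* = 15.2941.

x_2* = 15.2941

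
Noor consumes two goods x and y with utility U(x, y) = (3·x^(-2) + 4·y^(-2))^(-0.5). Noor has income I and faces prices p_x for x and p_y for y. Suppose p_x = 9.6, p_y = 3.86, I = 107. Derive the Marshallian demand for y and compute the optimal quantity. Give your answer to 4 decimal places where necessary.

With the ratio pinned down, the budget gives x* = I/(p_x + p_y·(y/x)) and y* = (y/x)·x*.
Numerically y/x = 1.491217, so x* = 107/(9.6 + 3.86·1.491217) = 6.9679 and y* = 1.491217·6.9679 = 10.3907.

y* = 10.3907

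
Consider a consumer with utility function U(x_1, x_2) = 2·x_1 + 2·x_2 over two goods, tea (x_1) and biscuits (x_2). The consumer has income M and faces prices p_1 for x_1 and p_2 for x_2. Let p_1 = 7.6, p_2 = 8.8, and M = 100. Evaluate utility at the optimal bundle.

Perfect substitutes: compare marginal utility per dollar. 2/p_1 vs 2/p_2 → 0.2632 vs 0.2273.
x_1 gives more utility per dollar, so spend all income on x_1: x_1* = M/p_1, x_2* = 0.
Numerically: x_1* = 13.1579, x_2* = 0.
Utility at the optimum: U(13.1579, 0) = 26.3158.

V = 26.3158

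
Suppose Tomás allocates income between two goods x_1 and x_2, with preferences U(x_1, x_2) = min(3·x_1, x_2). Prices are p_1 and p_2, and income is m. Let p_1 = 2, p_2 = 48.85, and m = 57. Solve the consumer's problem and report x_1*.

x_1* = 0.3837

Leontief preferences: the optimum is at the kink where x_1/1 = x_2/3, i.e. x_2 = 3·x_1.
Budget: p_1·x_1 + p_2·3·x_1 = m, so (p_1 + 3·p_2)·x_1 = m.
Demand: x_1*(p_1,p_2,m) = m/(p_1 + 3·p_2), x_2* = 3·m/(p_1 + 3·p_2).
Here 2 + 3·48.85 = 148.55, giving x_1* = 0.3837.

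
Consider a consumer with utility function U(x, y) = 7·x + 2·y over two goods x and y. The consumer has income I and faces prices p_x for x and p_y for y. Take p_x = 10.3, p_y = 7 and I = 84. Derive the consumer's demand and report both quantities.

x* = 8.1553, y* = 0

Linear utility — the consumer picks whichever good has higher MU/price: 7/10.3 = 0.6796 vs 2/7 = 0.2857.
x gives more utility per dollar, so spend all income on x: x* = I/p_x, y* = 0.
Numerically: x* = 8.1553, y* = 0.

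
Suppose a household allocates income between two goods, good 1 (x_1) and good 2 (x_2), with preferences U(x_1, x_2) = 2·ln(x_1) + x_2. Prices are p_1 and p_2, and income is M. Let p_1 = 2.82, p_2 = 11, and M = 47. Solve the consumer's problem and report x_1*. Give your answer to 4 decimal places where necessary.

x_1* = 7.8014

Set MRS = p_1/p_2: (2/x_1)/1 = p_1/p_2.
So x_1*(p_1,p_2) = 2·p_2/p_1, independent of income; and x_2* = (M − 2·p_2)/p_2.
At the given prices: x_1* = 2·11/2.82 = 7.8014.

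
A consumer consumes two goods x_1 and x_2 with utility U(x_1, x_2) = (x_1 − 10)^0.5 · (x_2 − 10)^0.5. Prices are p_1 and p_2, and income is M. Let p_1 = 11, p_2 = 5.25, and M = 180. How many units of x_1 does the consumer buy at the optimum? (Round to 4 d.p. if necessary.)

Discretionary income = 180 − 10·11 − 10·5.25 = 17.5; x_1* = 10 + 0.5·17.5/11 = 10.7955.

x_1* = 10.7955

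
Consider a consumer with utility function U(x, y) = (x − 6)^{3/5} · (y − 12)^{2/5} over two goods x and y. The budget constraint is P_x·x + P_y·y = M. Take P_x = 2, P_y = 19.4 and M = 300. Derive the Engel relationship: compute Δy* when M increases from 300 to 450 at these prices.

Δy* = 3.0928

Let x' = x−6, y' = y−12. MRS = (3/2)·y'/x' = P_x/P_y.
After buying the subsistence bundle (6, 12), a share 0.6 of the remaining income goes to x: x* = 6 + 0.6·(M − 6P_x − 12P_y)/P_x.
Discretionary income = 300 − 6·2 − 12·19.4 = 55.2; y* = 12 + 0.4·55.2/19.4 = 13.1381.
At M' = 450: y* = 16.2309. Change: 16.2309 − 13.1381 = 3.0928.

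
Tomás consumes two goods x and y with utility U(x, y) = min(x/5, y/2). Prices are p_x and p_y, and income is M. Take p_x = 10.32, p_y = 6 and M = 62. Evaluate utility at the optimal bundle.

V = 0.9748

Demand: x*(p_x,p_y,M) = 5·M/(5·p_x + 2·p_y), y* = 2·M/(5·p_x + 2·p_y).
Here 5·10.32 + 2·6 = 63.6, giving x* = 4.8742 and y* = 1.9497.
Utility at the optimum: U(4.8742, 1.9497) = 0.9748.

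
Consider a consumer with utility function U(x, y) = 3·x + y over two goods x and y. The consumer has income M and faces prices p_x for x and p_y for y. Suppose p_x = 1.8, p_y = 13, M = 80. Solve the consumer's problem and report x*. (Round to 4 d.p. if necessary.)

Linear utility — the consumer picks whichever good has higher MU/price: 3/1.8 = 1.6667 vs 1/13 = 0.0769.
x gives more utility per dollar, so spend all income on x: x* = M/p_x, y* = 0.
Numerically: x* = 44.4444, y* = 0.

x* = 44.4444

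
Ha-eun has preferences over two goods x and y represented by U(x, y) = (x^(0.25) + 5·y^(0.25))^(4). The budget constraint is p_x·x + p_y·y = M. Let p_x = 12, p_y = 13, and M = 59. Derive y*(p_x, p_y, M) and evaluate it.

y* = 4.0518

MRS = MU_x/MU_y = (1/5)·(y/x)^(0.75). Set equal to p_x/p_y.
Hence y/x = (5·p_x/p_y)^(1/(0.75)), i.e. raised to the 4/3 power.
With the ratio pinned down, the budget gives x* = M/(p_x + p_y·(y/x)) and y* = (y/x)·x*.
Numerically y/x = 7.68441, so x* = 59/(12 + 13·7.68441) = 0.5273 and y* = 7.68441·0.5273 = 4.0518.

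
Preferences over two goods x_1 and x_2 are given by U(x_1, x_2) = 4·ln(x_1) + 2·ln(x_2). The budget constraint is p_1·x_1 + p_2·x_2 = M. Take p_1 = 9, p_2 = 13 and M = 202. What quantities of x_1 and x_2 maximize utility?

x_1* = 14.963, x_2* = 5.1795

Demand: x_1*(p_1,p_2,M) = 2/3·M/p_1 and x_2* = 1/3·M/p_2.
At p_1=9, p_2=13, M=202: x_1* = 2/3·202/9 = 14.963, x_2* = 5.1795.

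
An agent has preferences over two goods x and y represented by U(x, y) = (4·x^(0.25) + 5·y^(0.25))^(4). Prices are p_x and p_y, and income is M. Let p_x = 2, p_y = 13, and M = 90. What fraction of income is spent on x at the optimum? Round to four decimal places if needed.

share on x = 0.5809

MU_x ∝ 4·x^(-0.75), MU_y ∝ 5·y^(-0.75), so MRS = (4/5)·(y/x)^(0.75) = p_x/p_y.
Hence y/x = ((5/4)·p_x/p_y)^(1/(0.75)), i.e. raised to the 4/3 power.
Substitute y = (y/x)·x into the budget: x* = M/(p_x + p_y·(y/x)).
Numerically y/x = 0.111002, so x* = 90/(2 + 13·0.111002) = 26.1398 and y* = 0.111002·26.1398 = 2.9016.
Expenditure on x: 2·26.1398 = 52.2797; share = 0.5809.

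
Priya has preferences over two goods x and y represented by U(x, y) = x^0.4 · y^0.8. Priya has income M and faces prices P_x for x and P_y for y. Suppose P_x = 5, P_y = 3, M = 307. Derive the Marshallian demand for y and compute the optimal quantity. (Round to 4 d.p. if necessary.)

Demand: x*(P_x,P_y,M) = 1/3·M/P_x and y* = 2/3·M/P_y.
At P_x=5, P_y=3, M=307: y* = 2/3·307/3 = 68.2222.

y* = 68.2222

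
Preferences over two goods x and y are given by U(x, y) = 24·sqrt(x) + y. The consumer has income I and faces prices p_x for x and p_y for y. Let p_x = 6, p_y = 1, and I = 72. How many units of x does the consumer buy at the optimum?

x* = 4

Utility is quasi-linear in y; the FOC for x is 12/√x = p_x/p_y.
Thus x* = (12·p_y/p_x)² — independent of I — with the rest of income spent on y.
Plugging in: x* = (12·1/6)² = 4.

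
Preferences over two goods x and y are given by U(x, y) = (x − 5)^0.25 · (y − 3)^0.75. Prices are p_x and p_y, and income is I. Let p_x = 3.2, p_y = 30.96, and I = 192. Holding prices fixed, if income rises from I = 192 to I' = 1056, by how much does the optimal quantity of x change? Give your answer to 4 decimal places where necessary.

Δx* = 67.5

This is Cobb-Douglas in (x−5, y−3): tangency gives 0.25·p_y·(y−3) = 0.75·p_x·(x−5).
Substituting into the budget: x* = 5 + 0.25·(I − 5·p_x − 3·p_y)/p_x, and y* = 3 + 0.75·(…)/p_y.
Discretionary income = 192 − 5·3.2 − 3·30.96 = 83.12; x* = 5 + 0.25·83.12/3.2 = 11.4938.
At I' = 1056: x* = 78.9938. Change: 78.9938 − 11.4938 = 67.5.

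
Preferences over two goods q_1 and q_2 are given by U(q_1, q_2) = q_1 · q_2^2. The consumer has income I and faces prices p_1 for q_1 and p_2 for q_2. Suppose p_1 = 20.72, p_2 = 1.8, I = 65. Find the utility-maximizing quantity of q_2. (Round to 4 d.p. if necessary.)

At p_1=20.72, p_2=1.8, I=65: q_2* = 2/3·65/1.8 = 24.0741.

q_2* = 24.0741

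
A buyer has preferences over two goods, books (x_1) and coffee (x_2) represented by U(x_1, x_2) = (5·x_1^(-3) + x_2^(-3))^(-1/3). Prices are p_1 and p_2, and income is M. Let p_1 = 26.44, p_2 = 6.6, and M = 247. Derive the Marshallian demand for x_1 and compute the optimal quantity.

MRS = MU_x_1/MU_x_2 = 5·(x_2/x_1)^(4). Set equal to p_1/p_2.
Hence x_2/x_1 = ((1/5)·p_1/p_2)^(1/(4)), i.e. raised to the 0.25 power.
With the ratio pinned down, the budget gives x_1* = M/(p_1 + p_2·(x_2/x_1)) and x_2* = (x_2/x_1)·x_1*.
Numerically x_2/x_1 = 0.9461, so x_1* = 247/(26.44 + 6.6·0.9461) = 7.5572.

x_1* = 7.5572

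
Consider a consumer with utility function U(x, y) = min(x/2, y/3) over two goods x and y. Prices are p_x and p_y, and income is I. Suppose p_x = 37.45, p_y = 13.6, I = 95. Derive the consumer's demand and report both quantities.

Leontief preferences: the optimum is at the kink where x/2 = y/3, i.e. y = (3/2)·x.
Budget: p_x·x + p_y·(3/2)·x = I, so (2·p_x + 3·p_y)·x = 2·I.
Demand: x*(p_x,p_y,I) = 2·I/(2·p_x + 3·p_y), y* = 3·I/(2·p_x + 3·p_y).
Here 2·37.45 + 3·13.6 = 115.7, giving x* = 1.6422 and y* = 2.4633.

x* = 1.6422, y* = 2.4633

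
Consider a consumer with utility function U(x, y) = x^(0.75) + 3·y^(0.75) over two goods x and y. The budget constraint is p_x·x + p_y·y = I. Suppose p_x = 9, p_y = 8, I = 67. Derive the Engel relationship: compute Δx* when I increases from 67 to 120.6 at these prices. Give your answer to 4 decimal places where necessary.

Δx* = 0.0512

MRS = MU_x/MU_y = (1/3)·(y/x)^(0.25). Set equal to p_x/p_y.
Hence y/x = (3·p_x/p_y)^(1/(0.25)), i.e. raised to the 4 power.
Substitute y = (y/x)·x into the budget: x* = I/(p_x + p_y·(y/x)).
Numerically y/x = 129.746338, so x* = 67/(9 + 8·129.746338) = 0.064.
At I' = 120.6: x* = 0.1152. Change: 0.1152 − 0.064 = 0.0512.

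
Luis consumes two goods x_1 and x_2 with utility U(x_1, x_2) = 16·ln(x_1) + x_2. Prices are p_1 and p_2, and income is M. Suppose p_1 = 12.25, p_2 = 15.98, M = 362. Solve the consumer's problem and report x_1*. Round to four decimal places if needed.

x_1* = 20.8718

MU_x_1 = 16/x_1, MU_x_2 = 1. Tangency: 16/x_1 = p_1/p_2.
So x_1*(p_1,p_2) = 16·p_2/p_1, independent of income; and x_2* = (M − 16·p_2)/p_2.
At the given prices: x_1* = 16·15.98/12.25 = 20.8718.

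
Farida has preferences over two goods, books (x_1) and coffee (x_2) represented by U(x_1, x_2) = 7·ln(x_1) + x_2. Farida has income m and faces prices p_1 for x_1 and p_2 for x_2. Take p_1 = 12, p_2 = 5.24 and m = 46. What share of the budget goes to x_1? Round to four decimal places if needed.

MU_x_1 = 7/x_1, MU_x_2 = 1. Tangency: 7/x_1 = p_1/p_2.
So x_1*(p_1,p_2) = 7·p_2/p_1, independent of income; and x_2* = (m − 7·p_2)/p_2.
At the given prices: x_1* = 7·5.24/12 = 3.0567, and x_2* = 1.7786.
Expenditure on x_1: 12·3.0567 = 36.68; share = 0.7974.

share on x_1 = 0.7974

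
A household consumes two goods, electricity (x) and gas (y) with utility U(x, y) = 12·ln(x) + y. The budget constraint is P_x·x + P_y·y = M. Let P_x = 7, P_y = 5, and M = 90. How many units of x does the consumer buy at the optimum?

x* = 8.5714

Set MRS = P_x/P_y: (12/x)/1 = P_x/P_y.
So x*(P_x,P_y) = 12·P_y/P_x, independent of income; and y* = (M − 12·P_y)/P_y.
At the given prices: x* = 12·5/7 = 8.5714.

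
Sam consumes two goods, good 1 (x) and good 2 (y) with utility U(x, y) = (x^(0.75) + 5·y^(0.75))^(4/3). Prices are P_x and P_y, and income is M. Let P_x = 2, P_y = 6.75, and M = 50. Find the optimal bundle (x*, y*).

MRS = MU_x/MU_y = (1/5)·(y/x)^(0.25). Set equal to P_x/P_y.
Hence y/x = (5·P_x/P_y)^(1/(0.25)), i.e. raised to the 4 power.
Substitute y = (y/x)·x into the budget: x* = M/(P_x + P_y·(y/x)).
Numerically y/x = 4.817092, so x* = 50/(2 + 6.75·4.817092) = 1.4486 and y* = 4.817092·1.4486 = 6.9782.

x* = 1.4486, y* = 6.9782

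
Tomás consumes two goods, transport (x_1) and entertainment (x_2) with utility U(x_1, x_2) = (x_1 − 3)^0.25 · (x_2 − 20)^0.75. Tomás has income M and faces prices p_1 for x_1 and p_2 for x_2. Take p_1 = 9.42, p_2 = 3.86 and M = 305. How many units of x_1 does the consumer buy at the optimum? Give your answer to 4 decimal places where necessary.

Let x_1' = x_1−3, x_2' = x_2−20. MRS = (1/3)·x_2'/x_1' = p_1/p_2.
Substituting into the budget: x_1* = 3 + 0.25·(M − 3·p_1 − 20·p_2)/p_1, and x_2* = 20 + 0.75·(…)/p_2.
Discretionary income = 305 − 3·9.42 − 20·3.86 = 199.54; x_1* = 3 + 0.25·199.54/9.42 = 8.2956.

x_1* = 8.2956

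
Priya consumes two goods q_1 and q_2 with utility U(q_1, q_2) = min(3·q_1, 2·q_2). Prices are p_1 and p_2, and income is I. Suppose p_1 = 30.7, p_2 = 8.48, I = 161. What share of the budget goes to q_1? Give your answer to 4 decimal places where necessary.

Leontief preferences: the optimum is at the kink where q_1/2 = q_2/3, i.e. q_2 = (3/2)·q_1.
Budget: p_1·q_1 + p_2·(3/2)·q_1 = I, so (2·p_1 + 3·p_2)·q_1 = 2·I.
Demand: q_1*(p_1,p_2,I) = 2·I/(2·p_1 + 3·p_2), q_2* = 3·I/(2·p_1 + 3·p_2).
Here 2·30.7 + 3·8.48 = 86.84, giving q_1* = 3.708 and q_2* = 5.562.
Expenditure on q_1: 30.7·3.708 = 113.8346; share = 0.707.

share on q_1 = 0.707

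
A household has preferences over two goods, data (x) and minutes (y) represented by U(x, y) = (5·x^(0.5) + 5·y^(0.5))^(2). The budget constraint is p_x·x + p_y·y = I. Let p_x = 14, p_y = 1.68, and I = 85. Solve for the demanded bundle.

MRS = MU_x/MU_y = (y/x)^(0.5). Set equal to p_x/p_y.
Hence y/x = (p_x/p_y)^(1/(0.5)), i.e. raised to the 2 power.
Substitute y = (y/x)·x into the budget: x* = I/(p_x + p_y·(y/x)).
Numerically y/x = 69.444444, so x* = 85/(14 + 1.68·69.444444) = 0.6505 and y* = 69.444444·0.6505 = 45.1743.

x* = 0.6505, y* = 45.1743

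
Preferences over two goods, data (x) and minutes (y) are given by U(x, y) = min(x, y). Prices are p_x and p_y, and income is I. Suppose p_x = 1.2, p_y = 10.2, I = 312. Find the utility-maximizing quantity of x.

Demand: x*(p_x,p_y,I) = I/(p_x + p_y), y* = I/(p_x + p_y).
Here 1.2 + 10.2 = 11.4, giving x* = 27.3684.

x* = 27.3684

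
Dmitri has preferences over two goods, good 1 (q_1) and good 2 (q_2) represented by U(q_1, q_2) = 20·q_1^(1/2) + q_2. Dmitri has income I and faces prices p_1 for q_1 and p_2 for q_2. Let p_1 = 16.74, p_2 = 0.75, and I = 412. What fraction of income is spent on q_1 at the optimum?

share on q_1 = 0.0082

MU_q_1 = 10/√q_1, MU_q_2 = 1. Tangency: 10/√q_1 = p_1/p_2.
Solve: √q_1 = 10·p_2/p_1, so q_1*(p_1,p_2) = (10·p_2/p_1)², and q_2* = (I − p_1·q_1*)/p_2.
Plugging in: q_1* = (10·0.75/16.74)² = 0.2007, q_2* = 544.853.
Expenditure on q_1: 16.74·0.2007 = 3.3602; share = 0.0082.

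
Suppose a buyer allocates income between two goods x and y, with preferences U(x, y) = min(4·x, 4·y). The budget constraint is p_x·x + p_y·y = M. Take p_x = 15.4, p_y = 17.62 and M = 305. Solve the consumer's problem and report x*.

x* = 9.2368

With perfect complements, no substitution: consume in ratio x:y = 4:4.
Budget: p_x·x + p_y·x = M, so (4·p_x + 4·p_y)·x = 4·M.
Demand: x*(p_x,p_y,M) = 4·M/(4·p_x + 4·p_y), y* = 4·M/(4·p_x + 4·p_y).
Here 4·15.4 + 4·17.62 = 132.08, giving x* = 9.2368.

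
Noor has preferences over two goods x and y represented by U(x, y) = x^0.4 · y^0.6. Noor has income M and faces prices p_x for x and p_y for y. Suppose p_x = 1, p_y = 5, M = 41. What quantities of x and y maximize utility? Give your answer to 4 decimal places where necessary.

MU_x/MU_y = (0.4·y)/(0.6·x); tangency sets this equal to p_x/p_y.
Rearranging, p_y·y = (3/2)·p_x·x. Substituting into the budget gives p_x·x·(1 + (3/2)) = M.
Demand: x*(p_x,p_y,M) = 0.4·M/p_x and y* = 0.6·M/p_y.
At p_x=1, p_y=5, M=41: x* = 0.4·41/1 = 16.4, y* = 4.92.

x* = 16.4, y* = 4.92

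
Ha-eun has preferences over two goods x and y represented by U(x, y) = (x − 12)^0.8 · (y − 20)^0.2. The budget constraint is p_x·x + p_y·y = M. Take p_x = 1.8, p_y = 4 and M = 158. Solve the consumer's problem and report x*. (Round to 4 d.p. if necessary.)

x* = 37.0667

MRS = 4·(y−20)/(x−12). Tangency with p_x/p_y gives y−20 = (1/4)·(p_x/p_y)·(x−12).
After buying the subsistence bundle (12, 20), a share 0.8 of the remaining income goes to x: x* = 12 + 0.8·(M − 12p_x − 20p_y)/p_x.
Discretionary income = 158 − 12·1.8 − 20·4 = 56.4; x* = 12 + 0.8·56.4/1.8 = 37.0667.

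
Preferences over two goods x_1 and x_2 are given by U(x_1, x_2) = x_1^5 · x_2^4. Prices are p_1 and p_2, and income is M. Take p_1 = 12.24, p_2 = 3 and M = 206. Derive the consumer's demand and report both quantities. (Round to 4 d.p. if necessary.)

x_1* = 9.35, x_2* = 30.5185

MU_x_1/MU_x_2 = (5·x_2)/(4·x_1); tangency sets this equal to p_1/p_2.
So 5·p_2·x_2 = 4·p_1·x_1; combined with the budget, a share 5/9 of income goes to x_1.
Demand: x_1*(p_1,p_2,M) = 5/9·M/p_1 and x_2* = 4/9·M/p_2.
At p_1=12.24, p_2=3, M=206: x_1* = 5/9·206/12.24 = 9.35, x_2* = 30.5185.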